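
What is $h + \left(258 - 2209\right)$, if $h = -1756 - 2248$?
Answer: $-5955$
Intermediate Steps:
$h = -4004$
$h + \left(258 - 2209\right) = -4004 + \left(258 - 2209\right) = -4004 - 1951 = -5955$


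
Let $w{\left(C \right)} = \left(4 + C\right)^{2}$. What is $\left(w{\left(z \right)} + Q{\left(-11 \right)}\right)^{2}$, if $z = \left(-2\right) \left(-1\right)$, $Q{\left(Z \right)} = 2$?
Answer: $1444$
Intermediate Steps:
$z = 2$
$\left(w{\left(z \right)} + Q{\left(-11 \right)}\right)^{2} = \left(\left(4 + 2\right)^{2} + 2\right)^{2} = \left(6^{2} + 2\right)^{2} = \left(36 + 2\right)^{2} = 38^{2} = 1444$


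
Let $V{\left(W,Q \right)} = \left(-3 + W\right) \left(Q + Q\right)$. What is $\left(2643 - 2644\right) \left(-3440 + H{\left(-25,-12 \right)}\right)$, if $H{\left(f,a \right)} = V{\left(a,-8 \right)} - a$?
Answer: $3188$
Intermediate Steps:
$V{\left(W,Q \right)} = 2 Q \left(-3 + W\right)$ ($V{\left(W,Q \right)} = \left(-3 + W\right) 2 Q = 2 Q \left(-3 + W\right)$)
$H{\left(f,a \right)} = 48 - 17 a$ ($H{\left(f,a \right)} = 2 \left(-8\right) \left(-3 + a\right) - a = \left(48 - 16 a\right) - a = 48 - 17 a$)
$\left(2643 - 2644\right) \left(-3440 + H{\left(-25,-12 \right)}\right) = \left(2643 - 2644\right) \left(-3440 + \left(48 - -204\right)\right) = - (-3440 + \left(48 + 204\right)) = - (-3440 + 252) = \left(-1\right) \left(-3188\right) = 3188$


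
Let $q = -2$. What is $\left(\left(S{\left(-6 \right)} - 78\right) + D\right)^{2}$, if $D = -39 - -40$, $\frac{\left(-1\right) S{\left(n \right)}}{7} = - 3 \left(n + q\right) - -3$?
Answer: $70756$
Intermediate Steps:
$S{\left(n \right)} = -63 + 21 n$ ($S{\left(n \right)} = - 7 \left(- 3 \left(n - 2\right) - -3\right) = - 7 \left(- 3 \left(-2 + n\right) + 3\right) = - 7 \left(\left(6 - 3 n\right) + 3\right) = - 7 \left(9 - 3 n\right) = -63 + 21 n$)
$D = 1$ ($D = -39 + 40 = 1$)
$\left(\left(S{\left(-6 \right)} - 78\right) + D\right)^{2} = \left(\left(\left(-63 + 21 \left(-6\right)\right) - 78\right) + 1\right)^{2} = \left(\left(\left(-63 - 126\right) - 78\right) + 1\right)^{2} = \left(\left(-189 - 78\right) + 1\right)^{2} = \left(-267 + 1\right)^{2} = \left(-266\right)^{2} = 70756$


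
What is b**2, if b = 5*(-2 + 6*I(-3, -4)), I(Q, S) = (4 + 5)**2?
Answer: 5856400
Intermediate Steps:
I(Q, S) = 81 (I(Q, S) = 9**2 = 81)
b = 2420 (b = 5*(-2 + 6*81) = 5*(-2 + 486) = 5*484 = 2420)
b**2 = 2420**2 = 5856400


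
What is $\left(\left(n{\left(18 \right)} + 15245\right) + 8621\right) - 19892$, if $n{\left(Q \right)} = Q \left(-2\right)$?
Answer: $3938$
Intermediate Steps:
$n{\left(Q \right)} = - 2 Q$
$\left(\left(n{\left(18 \right)} + 15245\right) + 8621\right) - 19892 = \left(\left(\left(-2\right) 18 + 15245\right) + 8621\right) - 19892 = \left(\left(-36 + 15245\right) + 8621\right) - 19892 = \left(15209 + 8621\right) - 19892 = 23830 - 19892 = 3938$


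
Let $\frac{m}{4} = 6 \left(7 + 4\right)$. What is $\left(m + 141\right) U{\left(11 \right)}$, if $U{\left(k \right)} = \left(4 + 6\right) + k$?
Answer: $8505$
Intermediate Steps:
$m = 264$ ($m = 4 \cdot 6 \left(7 + 4\right) = 4 \cdot 6 \cdot 11 = 4 \cdot 66 = 264$)
$U{\left(k \right)} = 10 + k$
$\left(m + 141\right) U{\left(11 \right)} = \left(264 + 141\right) \left(10 + 11\right) = 405 \cdot 21 = 8505$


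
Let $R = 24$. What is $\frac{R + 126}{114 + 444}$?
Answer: $\frac{25}{93} \approx 0.26882$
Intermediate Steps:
$\frac{R + 126}{114 + 444} = \frac{24 + 126}{114 + 444} = \frac{150}{558} = 150 \cdot \frac{1}{558} = \frac{25}{93}$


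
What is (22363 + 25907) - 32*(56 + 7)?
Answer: 46254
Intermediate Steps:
(22363 + 25907) - 32*(56 + 7) = 48270 - 32*63 = 48270 - 2016 = 46254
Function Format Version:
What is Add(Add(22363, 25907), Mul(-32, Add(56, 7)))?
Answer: 46254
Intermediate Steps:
Add(Add(22363, 25907), Mul(-32, Add(56, 7))) = Add(48270, Mul(-32, 63)) = Add(48270, -2016) = 46254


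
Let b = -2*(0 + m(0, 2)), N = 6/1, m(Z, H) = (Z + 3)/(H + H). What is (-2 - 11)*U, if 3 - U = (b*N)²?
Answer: 1014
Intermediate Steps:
m(Z, H) = (3 + Z)/(2*H) (m(Z, H) = (3 + Z)/((2*H)) = (3 + Z)*(1/(2*H)) = (3 + Z)/(2*H))
N = 6 (N = 6*1 = 6)
b = -3/2 (b = -2*(0 + (½)*(3 + 0)/2) = -2*(0 + (½)*(½)*3) = -2*(0 + ¾) = -2*¾ = -3/2 ≈ -1.5000)
U = -78 (U = 3 - (-3/2*6)² = 3 - 1*(-9)² = 3 - 1*81 = 3 - 81 = -78)
(-2 - 11)*U = (-2 - 11)*(-78) = -13*(-78) = 1014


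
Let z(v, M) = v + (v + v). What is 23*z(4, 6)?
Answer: 276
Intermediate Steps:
z(v, M) = 3*v (z(v, M) = v + 2*v = 3*v)
23*z(4, 6) = 23*(3*4) = 23*12 = 276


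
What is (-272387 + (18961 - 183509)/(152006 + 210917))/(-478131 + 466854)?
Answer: 32951890583/1364227557 ≈ 24.154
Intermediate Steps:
(-272387 + (18961 - 183509)/(152006 + 210917))/(-478131 + 466854) = (-272387 - 164548/362923)/(-11277) = (-272387 - 164548*1/362923)*(-1/11277) = (-272387 - 164548/362923)*(-1/11277) = -98855671749/362923*(-1/11277) = 32951890583/1364227557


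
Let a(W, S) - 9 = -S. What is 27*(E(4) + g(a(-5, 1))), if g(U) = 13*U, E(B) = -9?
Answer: 2565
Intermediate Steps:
a(W, S) = 9 - S
27*(E(4) + g(a(-5, 1))) = 27*(-9 + 13*(9 - 1*1)) = 27*(-9 + 13*(9 - 1)) = 27*(-9 + 13*8) = 27*(-9 + 104) = 27*95 = 2565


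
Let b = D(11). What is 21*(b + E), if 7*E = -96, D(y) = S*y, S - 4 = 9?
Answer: 2715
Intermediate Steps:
S = 13 (S = 4 + 9 = 13)
D(y) = 13*y
b = 143 (b = 13*11 = 143)
E = -96/7 (E = (⅐)*(-96) = -96/7 ≈ -13.714)
21*(b + E) = 21*(143 - 96/7) = 21*(905/7) = 2715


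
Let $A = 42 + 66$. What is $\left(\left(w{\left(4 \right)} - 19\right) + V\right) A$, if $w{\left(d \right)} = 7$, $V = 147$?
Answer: $14580$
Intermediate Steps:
$A = 108$
$\left(\left(w{\left(4 \right)} - 19\right) + V\right) A = \left(\left(7 - 19\right) + 147\right) 108 = \left(-12 + 147\right) 108 = 135 \cdot 108 = 14580$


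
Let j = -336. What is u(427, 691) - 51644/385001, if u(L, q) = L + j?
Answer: 34983447/385001 ≈ 90.866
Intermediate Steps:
u(L, q) = -336 + L (u(L, q) = L - 336 = -336 + L)
u(427, 691) - 51644/385001 = (-336 + 427) - 51644/385001 = 91 - 51644*1/385001 = 91 - 51644/385001 = 34983447/385001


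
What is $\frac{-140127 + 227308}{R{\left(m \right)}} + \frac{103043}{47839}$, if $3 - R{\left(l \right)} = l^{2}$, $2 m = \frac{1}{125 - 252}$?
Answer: $\frac{269093718998765}{9259094933} \approx 29063.0$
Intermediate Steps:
$m = - \frac{1}{254}$ ($m = \frac{1}{2 \left(125 - 252\right)} = \frac{1}{2 \left(-127\right)} = \frac{1}{2} \left(- \frac{1}{127}\right) = - \frac{1}{254} \approx -0.003937$)
$R{\left(l \right)} = 3 - l^{2}$
$\frac{-140127 + 227308}{R{\left(m \right)}} + \frac{103043}{47839} = \frac{-140127 + 227308}{3 - \left(- \frac{1}{254}\right)^{2}} + \frac{103043}{47839} = \frac{87181}{3 - \frac{1}{64516}} + 103043 \cdot \frac{1}{47839} = \frac{87181}{3 - \frac{1}{64516}} + \frac{103043}{47839} = \frac{87181}{\frac{193547}{64516}} + \frac{103043}{47839} = 87181 \cdot \frac{64516}{193547} + \frac{103043}{47839} = \frac{5624569396}{193547} + \frac{103043}{47839} = \frac{269093718998765}{9259094933}$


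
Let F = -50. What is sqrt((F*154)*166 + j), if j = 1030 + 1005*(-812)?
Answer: I*sqrt(2093230) ≈ 1446.8*I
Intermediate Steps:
j = -815030 (j = 1030 - 816060 = -815030)
sqrt((F*154)*166 + j) = sqrt(-50*154*166 - 815030) = sqrt(-7700*166 - 815030) = sqrt(-1278200 - 815030) = sqrt(-2093230) = I*sqrt(2093230)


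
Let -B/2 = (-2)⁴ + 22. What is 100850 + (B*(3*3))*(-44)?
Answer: 130946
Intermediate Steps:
B = -76 (B = -2*((-2)⁴ + 22) = -2*(16 + 22) = -2*38 = -76)
100850 + (B*(3*3))*(-44) = 100850 - 228*3*(-44) = 100850 - 76*9*(-44) = 100850 - 684*(-44) = 100850 + 30096 = 130946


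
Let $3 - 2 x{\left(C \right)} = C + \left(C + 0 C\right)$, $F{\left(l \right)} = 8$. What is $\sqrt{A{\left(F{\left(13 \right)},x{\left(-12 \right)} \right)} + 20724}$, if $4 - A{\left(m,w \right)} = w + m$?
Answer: $\frac{\sqrt{82826}}{2} \approx 143.9$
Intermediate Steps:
$x{\left(C \right)} = \frac{3}{2} - C$ ($x{\left(C \right)} = \frac{3}{2} - \frac{C + \left(C + 0 C\right)}{2} = \frac{3}{2} - \frac{C + \left(C + 0\right)}{2} = \frac{3}{2} - \frac{C + C}{2} = \frac{3}{2} - \frac{2 C}{2} = \frac{3}{2} - C$)
$A{\left(m,w \right)} = 4 - m - w$ ($A{\left(m,w \right)} = 4 - \left(w + m\right) = 4 - \left(m + w\right) = 4 - m - w$)
$\sqrt{A{\left(F{\left(13 \right)},x{\left(-12 \right)} \right)} + 20724} = \sqrt{\left(4 - 8 - \left(\frac{3}{2} - -12\right)\right) + 20724} = \sqrt{\left(4 - 8 - \left(\frac{3}{2} + 12\right)\right) + 20724} = \sqrt{\left(4 - 8 - \frac{27}{2}\right) + 20724} = \sqrt{- \frac{35}{2} + 20724} = \sqrt{\frac{41413}{2}} = \frac{\sqrt{82826}}{2}$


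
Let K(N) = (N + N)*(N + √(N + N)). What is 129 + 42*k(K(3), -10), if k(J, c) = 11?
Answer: 591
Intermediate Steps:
K(N) = 2*N*(N + √2*√N) (K(N) = (2*N)*(N + √(2*N)) = (2*N)*(N + √2*√N) = 2*N*(N + √2*√N))
129 + 42*k(K(3), -10) = 129 + 42*11 = 129 + 462 = 591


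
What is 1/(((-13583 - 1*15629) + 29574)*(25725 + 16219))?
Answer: 1/15183728 ≈ 6.5860e-8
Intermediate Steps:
1/(((-13583 - 1*15629) + 29574)*(25725 + 16219)) = 1/(((-13583 - 15629) + 29574)*41944) = 1/((-29212 + 29574)*41944) = 1/(362*41944) = 1/15183728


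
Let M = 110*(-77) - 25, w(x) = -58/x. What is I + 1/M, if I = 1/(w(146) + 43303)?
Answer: -508191/5370691910 ≈ -9.4623e-5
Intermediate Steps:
M = -8495 (M = -8470 - 25 = -8495)
I = 73/3161090 (I = 1/(-58/146 + 43303) = 1/(-58*1/146 + 43303) = 1/(-29/73 + 43303) = 1/(3161090/73) = 73/3161090 ≈ 2.3093e-5)
I + 1/M = 73/3161090 + 1/(-8495) = 73/3161090 - 1/8495 = -508191/5370691910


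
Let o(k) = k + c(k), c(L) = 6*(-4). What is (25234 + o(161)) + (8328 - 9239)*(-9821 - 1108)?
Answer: 9981690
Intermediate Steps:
c(L) = -24
o(k) = -24 + k (o(k) = k - 24 = -24 + k)
(25234 + o(161)) + (8328 - 9239)*(-9821 - 1108) = (25234 + (-24 + 161)) + (8328 - 9239)*(-9821 - 1108) = (25234 + 137) - 911*(-10929) = 25371 + 9956319 = 9981690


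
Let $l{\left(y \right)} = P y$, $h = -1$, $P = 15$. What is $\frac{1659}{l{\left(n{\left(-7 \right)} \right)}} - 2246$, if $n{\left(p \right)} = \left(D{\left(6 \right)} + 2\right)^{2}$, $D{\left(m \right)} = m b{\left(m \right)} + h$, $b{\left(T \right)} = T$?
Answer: $- \frac{15373317}{6845} \approx -2245.9$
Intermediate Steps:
$D{\left(m \right)} = -1 + m^{2}$ ($D{\left(m \right)} = m m - 1 = m^{2} - 1 = -1 + m^{2}$)
$n{\left(p \right)} = 1369$ ($n{\left(p \right)} = \left(\left(-1 + 6^{2}\right) + 2\right)^{2} = \left(\left(-1 + 36\right) + 2\right)^{2} = \left(35 + 2\right)^{2} = 37^{2} = 1369$)
$l{\left(y \right)} = 15 y$
$\frac{1659}{l{\left(n{\left(-7 \right)} \right)}} - 2246 = \frac{1659}{15 \cdot 1369} - 2246 = \frac{1659}{20535} - 2246 = 1659 \cdot \frac{1}{20535} - 2246 = \frac{553}{6845} - 2246 = - \frac{15373317}{6845}$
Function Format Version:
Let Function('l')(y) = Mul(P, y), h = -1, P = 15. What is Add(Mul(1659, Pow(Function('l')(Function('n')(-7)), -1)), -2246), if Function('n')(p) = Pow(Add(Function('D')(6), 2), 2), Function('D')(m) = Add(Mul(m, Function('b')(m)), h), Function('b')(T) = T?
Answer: Rational(-15373317, 6845) ≈ -2245.9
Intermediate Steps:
Function('D')(m) = Add(-1, Pow(m, 2)) (Function('D')(m) = Add(Mul(m, m), -1) = Add(Pow(m, 2), -1) = Add(-1, Pow(m, 2)))
Function('n')(p) = 1369 (Function('n')(p) = Pow(Add(Add(-1, Pow(6, 2)), 2), 2) = Pow(Add(Add(-1, 36), 2), 2) = Pow(Add(35, 2), 2) = Pow(37, 2) = 1369)
Function('l')(y) = Mul(15, y)
Add(Mul(1659, Pow(Function('l')(Function('n')(-7)), -1)), -2246) = Add(Mul(1659, Pow(Mul(15, 1369), -1)), -2246) = Add(Mul(1659, Pow(20535, -1)), -2246) = Add(Mul(1659, Rational(1, 20535)), -2246) = Add(Rational(553, 6845), -2246) = Rational(-15373317, 6845)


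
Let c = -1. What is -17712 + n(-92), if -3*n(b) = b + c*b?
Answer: -17712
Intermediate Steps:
n(b) = 0 (n(b) = -(b - b)/3 = -⅓*0 = 0)
-17712 + n(-92) = -17712 + 0 = -17712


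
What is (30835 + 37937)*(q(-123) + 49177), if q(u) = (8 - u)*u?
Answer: 2273877408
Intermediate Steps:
q(u) = u*(8 - u)
(30835 + 37937)*(q(-123) + 49177) = (30835 + 37937)*(-123*(8 - 1*(-123)) + 49177) = 68772*(-123*(8 + 123) + 49177) = 68772*(-123*131 + 49177) = 68772*(-16113 + 49177) = 68772*33064 = 2273877408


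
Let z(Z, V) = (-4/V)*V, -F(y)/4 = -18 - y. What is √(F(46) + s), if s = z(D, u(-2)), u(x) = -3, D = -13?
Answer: 6*√7 ≈ 15.875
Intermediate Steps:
F(y) = 72 + 4*y (F(y) = -4*(-18 - y) = 72 + 4*y)
z(Z, V) = -4
s = -4
√(F(46) + s) = √((72 + 4*46) - 4) = √((72 + 184) - 4) = √(256 - 4) = √252 = 6*√7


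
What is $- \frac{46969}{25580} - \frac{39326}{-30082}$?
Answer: $- \frac{203481189}{384748780} \approx -0.52887$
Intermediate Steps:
$- \frac{46969}{25580} - \frac{39326}{-30082} = \left(-46969\right) \frac{1}{25580} - - \frac{19663}{15041} = - \frac{46969}{25580} + \frac{19663}{15041} = - \frac{203481189}{384748780}$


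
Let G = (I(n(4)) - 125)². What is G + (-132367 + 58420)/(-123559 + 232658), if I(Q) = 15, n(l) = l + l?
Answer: 1320023953/109099 ≈ 12099.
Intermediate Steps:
n(l) = 2*l
G = 12100 (G = (15 - 125)² = (-110)² = 12100)
G + (-132367 + 58420)/(-123559 + 232658) = 12100 + (-132367 + 58420)/(-123559 + 232658) = 12100 - 73947/109099 = 1320023953/109099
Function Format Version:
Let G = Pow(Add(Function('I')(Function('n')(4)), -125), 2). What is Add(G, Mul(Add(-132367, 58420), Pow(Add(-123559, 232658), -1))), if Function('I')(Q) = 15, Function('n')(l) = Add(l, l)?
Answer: Rational(1320023953, 109099) ≈ 12099.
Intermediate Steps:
Function('n')(l) = Mul(2, l)
G = 12100 (G = Pow(Add(15, -125), 2) = Pow(-110, 2) = 12100)
Add(G, Mul(Add(-132367, 58420), Pow(Add(-123559, 232658), -1))) = Add(12100, Mul(Add(-132367, 58420), Pow(Add(-123559, 232658), -1))) = Add(12100, Mul(-73947, Pow(109099, -1))) = Add(12100, Mul(-73947, Rational(1, 109099))) = Add(12100, Rational(-73947, 109099)) = Rational(1320023953, 109099)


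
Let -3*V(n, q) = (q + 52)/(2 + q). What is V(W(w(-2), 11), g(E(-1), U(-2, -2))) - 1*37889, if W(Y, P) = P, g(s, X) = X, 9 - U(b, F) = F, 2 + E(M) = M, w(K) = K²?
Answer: -492578/13 ≈ -37891.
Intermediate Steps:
E(M) = -2 + M
U(b, F) = 9 - F
V(n, q) = -(52 + q)/(3*(2 + q)) (V(n, q) = -(q + 52)/(3*(2 + q)) = -(52 + q)/(3*(2 + q)))
V(W(w(-2), 11), g(E(-1), U(-2, -2))) - 1*37889 = (-52 - (9 - 1*(-2)))/(3*(2 + (9 - 1*(-2)))) - 1*37889 = (-52 - (9 + 2))/(3*(2 + (9 + 2))) - 37889 = (-52 - 1*11)/(3*(2 + 11)) - 37889 = (⅓)*(-52 - 11)/13 - 37889 = (⅓)*(1/13)*(-63) - 37889 = -21/13 - 37889 = -492578/13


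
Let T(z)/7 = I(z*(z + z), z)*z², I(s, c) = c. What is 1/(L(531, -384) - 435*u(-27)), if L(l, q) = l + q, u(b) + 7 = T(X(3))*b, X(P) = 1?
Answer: 1/85407 ≈ 1.1709e-5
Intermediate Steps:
T(z) = 7*z³ (T(z) = 7*(z*z²) = 7*z³)
u(b) = -7 + 7*b (u(b) = -7 + (7*1³)*b = -7 + (7*1)*b = -7 + 7*b)
1/(L(531, -384) - 435*u(-27)) = 1/((531 - 384) - 435*(-7 + 7*(-27))) = 1/(147 - 435*(-7 - 189)) = 1/(147 - 435*(-196)) = 1/(147 + 85260) = 1/85407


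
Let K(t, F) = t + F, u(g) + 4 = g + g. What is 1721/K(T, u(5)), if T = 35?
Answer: 1721/41 ≈ 41.976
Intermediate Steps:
u(g) = -4 + 2*g (u(g) = -4 + (g + g) = -4 + 2*g)
K(t, F) = F + t
1721/K(T, u(5)) = 1721/((-4 + 2*5) + 35) = 1721/((-4 + 10) + 35) = 1721/(6 + 35) = 1721/41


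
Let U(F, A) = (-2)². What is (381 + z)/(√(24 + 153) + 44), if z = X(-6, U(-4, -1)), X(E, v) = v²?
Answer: 17468/1759 - 397*√177/1759 ≈ 6.9279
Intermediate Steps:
U(F, A) = 4
z = 16 (z = 4² = 16)
(381 + z)/(√(24 + 153) + 44) = (381 + 16)/(√(24 + 153) + 44) = 397/(√177 + 44) = 397/(44 + √177)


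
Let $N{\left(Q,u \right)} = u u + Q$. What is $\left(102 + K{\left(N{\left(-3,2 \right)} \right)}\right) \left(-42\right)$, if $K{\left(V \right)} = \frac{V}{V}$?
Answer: $-4326$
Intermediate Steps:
$N{\left(Q,u \right)} = Q + u^{2}$ ($N{\left(Q,u \right)} = u^{2} + Q = Q + u^{2}$)
$K{\left(V \right)} = 1$
$\left(102 + K{\left(N{\left(-3,2 \right)} \right)}\right) \left(-42\right) = \left(102 + 1\right) \left(-42\right) = 103 \left(-42\right) = -4326$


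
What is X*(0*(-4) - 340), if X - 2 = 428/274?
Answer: -165920/137 ≈ -1211.1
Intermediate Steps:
X = 488/137 (X = 2 + 428/274 = 2 + 428*(1/274) = 2 + 214/137 = 488/137 ≈ 3.5620)
X*(0*(-4) - 340) = 488*(0*(-4) - 340)/137 = 488*(0 - 340)/137 = (488/137)*(-340) = -165920/137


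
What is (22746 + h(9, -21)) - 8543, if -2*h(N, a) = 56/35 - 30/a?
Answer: 497052/35 ≈ 14201.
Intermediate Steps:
h(N, a) = -⅘ + 15/a (h(N, a) = -(56/35 - 30/a)/2 = -(56*(1/35) - 30/a)/2 = -(8/5 - 30/a)/2 = -⅘ + 15/a)
(22746 + h(9, -21)) - 8543 = (22746 + (-⅘ + 15/(-21))) - 8543 = (22746 + (-⅘ + 15*(-1/21))) - 8543 = (22746 + (-⅘ - 5/7)) - 8543 = (22746 - 53/35) - 8543 = 796057/35 - 8543 = 497052/35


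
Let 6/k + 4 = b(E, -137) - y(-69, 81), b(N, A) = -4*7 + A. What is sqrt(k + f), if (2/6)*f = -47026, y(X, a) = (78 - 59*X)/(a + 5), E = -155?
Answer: 3*I*sqrt(5471546537730)/18683 ≈ 375.6*I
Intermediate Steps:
b(N, A) = -28 + A
y(X, a) = (78 - 59*X)/(5 + a)
f = -141078 (f = 3*(-47026) = -141078)
k = -516/18683 (k = 6/(-4 + ((-28 - 137) - (78 - 59*(-69))/(5 + 81))) = 6/(-4 + (-165 - (78 + 4071)/86)) = 6/(-4 + (-165 - 4149/86)) = 6/(-4 - 18339/86) = 6/(-18683/86) = 6*(-86/18683) = -516/18683 ≈ -0.027619)
sqrt(k + f) = sqrt(-516/18683 - 141078) = sqrt(-2635760790/18683) = 3*I*sqrt(5471546537730)/18683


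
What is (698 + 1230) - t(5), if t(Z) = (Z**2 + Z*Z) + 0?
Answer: 1878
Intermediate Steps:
t(Z) = 2*Z**2 (t(Z) = (Z**2 + Z**2) + 0 = 2*Z**2 + 0 = 2*Z**2)
(698 + 1230) - t(5) = (698 + 1230) - 2*5**2 = 1928 - 2*25 = 1928 - 1*50 = 1928 - 50 = 1878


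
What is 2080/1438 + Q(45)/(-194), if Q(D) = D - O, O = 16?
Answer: 180909/139486 ≈ 1.2970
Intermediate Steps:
Q(D) = -16 + D (Q(D) = D - 1*16 = D - 16 = -16 + D)
2080/1438 + Q(45)/(-194) = 2080/1438 + (-16 + 45)/(-194) = 2080*(1/1438) + 29*(-1/194) = 1040/719 - 29/194 = 180909/139486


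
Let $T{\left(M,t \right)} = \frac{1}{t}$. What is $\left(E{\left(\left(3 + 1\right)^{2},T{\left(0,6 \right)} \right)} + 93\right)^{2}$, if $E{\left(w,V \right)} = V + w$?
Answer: $\frac{429025}{36} \approx 11917.0$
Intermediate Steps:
$\left(E{\left(\left(3 + 1\right)^{2},T{\left(0,6 \right)} \right)} + 93\right)^{2} = \left(\left(\frac{1}{6} + \left(3 + 1\right)^{2}\right) + 93\right)^{2} = \left(\left(\frac{1}{6} + 4^{2}\right) + 93\right)^{2} = \left(\left(\frac{1}{6} + 16\right) + 93\right)^{2} = \left(\frac{97}{6} + 93\right)^{2} = \left(\frac{655}{6}\right)^{2} = \frac{429025}{36}$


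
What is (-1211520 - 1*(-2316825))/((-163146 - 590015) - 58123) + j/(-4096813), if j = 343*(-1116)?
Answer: -200841814913/158270420852 ≈ -1.2690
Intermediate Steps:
j = -382788
(-1211520 - 1*(-2316825))/((-163146 - 590015) - 58123) + j/(-4096813) = (-1211520 - 1*(-2316825))/((-163146 - 590015) - 58123) - 382788/(-4096813) = (-1211520 + 2316825)/(-753161 - 58123) - 382788*(-1/4096813) = 1105305/(-811284) + 54684/585259 = 1105305*(-1/811284) + 54684/585259 = -368435/270428 + 54684/585259 = -200841814913/158270420852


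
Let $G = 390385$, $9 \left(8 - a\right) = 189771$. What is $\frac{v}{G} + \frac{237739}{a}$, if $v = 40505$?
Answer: $- \frac{55173593176}{4937042941} \approx -11.175$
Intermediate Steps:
$a = - \frac{63233}{3}$ ($a = 8 - \frac{63257}{3} = - \frac{63233}{3} \approx -21078.0$)
$\frac{v}{G} + \frac{237739}{a} = \frac{40505}{390385} + \frac{237739}{- \frac{63233}{3}} = 40505 \cdot \frac{1}{390385} + 237739 \left(- \frac{3}{63233}\right) = \frac{8101}{78077} - \frac{713217}{63233} = - \frac{55173593176}{4937042941}$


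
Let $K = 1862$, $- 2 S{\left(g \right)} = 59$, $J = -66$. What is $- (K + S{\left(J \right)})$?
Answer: $- \frac{3665}{2} \approx -1832.5$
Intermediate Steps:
$S{\left(g \right)} = - \frac{59}{2}$ ($S{\left(g \right)} = \left(- \frac{1}{2}\right) 59 = - \frac{59}{2}$)
$- (K + S{\left(J \right)}) = - (1862 - \frac{59}{2}) = \left(-1\right) \frac{3665}{2} = - \frac{3665}{2}$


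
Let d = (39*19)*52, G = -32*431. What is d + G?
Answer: 24740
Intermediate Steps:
G = -13792
d = 38532 (d = 741*52 = 38532)
d + G = 38532 - 13792 = 24740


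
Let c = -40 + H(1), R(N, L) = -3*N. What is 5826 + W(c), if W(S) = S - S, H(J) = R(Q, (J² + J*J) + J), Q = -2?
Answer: 5826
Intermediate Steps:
H(J) = 6 (H(J) = -3*(-2) = 6)
c = -34 (c = -40 + 6 = -34)
W(S) = 0
5826 + W(c) = 5826 + 0 = 5826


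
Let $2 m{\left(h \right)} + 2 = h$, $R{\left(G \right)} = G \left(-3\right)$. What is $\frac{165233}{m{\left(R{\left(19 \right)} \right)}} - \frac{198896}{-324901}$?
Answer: $- \frac{107356999002}{19169159} \approx -5600.5$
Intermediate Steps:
$R{\left(G \right)} = - 3 G$
$m{\left(h \right)} = -1 + \frac{h}{2}$
$\frac{165233}{m{\left(R{\left(19 \right)} \right)}} - \frac{198896}{-324901} = \frac{165233}{-1 + \frac{\left(-3\right) 19}{2}} - \frac{198896}{-324901} = \frac{165233}{-1 + \frac{1}{2} \left(-57\right)} - - \frac{198896}{324901} = \frac{165233}{-1 - \frac{57}{2}} + \frac{198896}{324901} = \frac{165233}{- \frac{59}{2}} + \frac{198896}{324901} = 165233 \left(- \frac{2}{59}\right) + \frac{198896}{324901} = - \frac{330466}{59} + \frac{198896}{324901} = - \frac{107356999002}{19169159}$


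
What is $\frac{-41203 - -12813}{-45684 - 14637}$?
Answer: $\frac{28390}{60321} \approx 0.47065$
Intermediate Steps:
$\frac{-41203 - -12813}{-45684 - 14637} = \frac{-41203 + \left(-2186 + 14999\right)}{-60321} = \left(-41203 + 12813\right) \left(- \frac{1}{60321}\right) = \left(-28390\right) \left(- \frac{1}{60321}\right) = \frac{28390}{60321}$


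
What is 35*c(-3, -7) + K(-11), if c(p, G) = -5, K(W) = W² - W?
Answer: -43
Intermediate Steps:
35*c(-3, -7) + K(-11) = 35*(-5) - 11*(-1 - 11) = -175 - 11*(-12) = -175 + 132 = -43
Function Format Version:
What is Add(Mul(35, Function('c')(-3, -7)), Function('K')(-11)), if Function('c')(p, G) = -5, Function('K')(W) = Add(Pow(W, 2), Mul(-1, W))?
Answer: -43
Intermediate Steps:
Add(Mul(35, Function('c')(-3, -7)), Function('K')(-11)) = Add(Mul(35, -5), Mul(-11, Add(-1, -11))) = Add(-175, Mul(-11, -12)) = Add(-175, 132) = -43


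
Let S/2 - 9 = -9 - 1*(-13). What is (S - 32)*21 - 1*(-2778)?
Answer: 2652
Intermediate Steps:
S = 26 (S = 18 + 2*(-9 - 1*(-13)) = 18 + 2*(-9 + 13) = 18 + 2*4 = 18 + 8 = 26)
(S - 32)*21 - 1*(-2778) = (26 - 32)*21 - 1*(-2778) = -6*21 + 2778 = -126 + 2778 = 2652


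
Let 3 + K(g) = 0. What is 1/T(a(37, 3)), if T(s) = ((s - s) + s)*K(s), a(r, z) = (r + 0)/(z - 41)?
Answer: 38/111 ≈ 0.34234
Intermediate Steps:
K(g) = -3 (K(g) = -3 + 0 = -3)
a(r, z) = r/(-41 + z)
T(s) = -3*s (T(s) = ((s - s) + s)*(-3) = (0 + s)*(-3) = s*(-3) = -3*s)
1/T(a(37, 3)) = 1/(-111/(-41 + 3)) = 1/(-111/(-38)) = 1/(-111*(-1)/38) = 1/(-3*(-37/38)) = 1/(111/38) = 38/111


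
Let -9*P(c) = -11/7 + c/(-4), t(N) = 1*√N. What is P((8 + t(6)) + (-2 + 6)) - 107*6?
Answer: -40414/63 + √6/36 ≈ -641.42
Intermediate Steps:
t(N) = √N
P(c) = 11/63 + c/36 (P(c) = -(-11/7 + c/(-4))/9 = -(-11*⅐ + c*(-¼))/9 = -(-11/7 - c/4)/9 = 11/63 + c/36)
P((8 + t(6)) + (-2 + 6)) - 107*6 = (11/63 + ((8 + √6) + (-2 + 6))/36) - 107*6 = (11/63 + ((8 + √6) + 4)/36) - 642 = (11/63 + (12 + √6)/36) - 642 = (11/63 + (⅓ + √6/36)) - 642 = (32/63 + √6/36) - 642 = -40414/63 + √6/36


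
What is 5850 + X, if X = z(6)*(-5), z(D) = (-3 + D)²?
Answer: 5805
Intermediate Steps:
X = -45 (X = (-3 + 6)²*(-5) = 3²*(-5) = 9*(-5) = -45)
5850 + X = 5850 - 45 = 5805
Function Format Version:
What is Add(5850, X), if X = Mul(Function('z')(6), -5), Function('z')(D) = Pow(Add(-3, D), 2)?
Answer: 5805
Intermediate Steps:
X = -45 (X = Mul(Pow(Add(-3, 6), 2), -5) = Mul(Pow(3, 2), -5) = Mul(9, -5) = -45)
Add(5850, X) = Add(5850, -45) = 5805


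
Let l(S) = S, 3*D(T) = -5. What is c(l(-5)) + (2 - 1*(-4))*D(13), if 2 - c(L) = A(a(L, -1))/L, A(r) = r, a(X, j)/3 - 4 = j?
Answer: -31/5 ≈ -6.2000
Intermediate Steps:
D(T) = -5/3 (D(T) = (⅓)*(-5) = -5/3)
a(X, j) = 12 + 3*j
c(L) = 2 - 9/L (c(L) = 2 - (12 + 3*(-1))/L = 2 - (12 - 3)/L = 2 - 9/L)
c(l(-5)) + (2 - 1*(-4))*D(13) = (2 - 9/(-5)) + (2 - 1*(-4))*(-5/3) = (2 - 9*(-⅕)) + (2 + 4)*(-5/3) = (2 + 9/5) + 6*(-5/3) = 19/5 - 10 = -31/5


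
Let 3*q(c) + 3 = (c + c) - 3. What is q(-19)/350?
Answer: -22/525 ≈ -0.041905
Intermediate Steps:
q(c) = -2 + 2*c/3 (q(c) = -1 + ((c + c) - 3)/3 = -1 + (2*c - 3)/3 = -1 + (-3 + 2*c)/3 = -1 + (-1 + 2*c/3) = -2 + 2*c/3)
q(-19)/350 = (-2 + (2/3)*(-19))/350 = (-2 - 38/3)*(1/350) = -44/3*1/350 = -22/525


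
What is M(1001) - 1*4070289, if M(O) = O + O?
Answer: -4068287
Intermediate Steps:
M(O) = 2*O
M(1001) - 1*4070289 = 2*1001 - 1*4070289 = 2002 - 4070289 = -4068287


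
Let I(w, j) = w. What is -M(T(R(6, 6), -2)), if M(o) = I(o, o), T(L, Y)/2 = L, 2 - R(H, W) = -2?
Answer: -8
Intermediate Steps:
R(H, W) = 4 (R(H, W) = 2 - 1*(-2) = 2 + 2 = 4)
T(L, Y) = 2*L
M(o) = o
-M(T(R(6, 6), -2)) = -2*4 = -1*8 = -8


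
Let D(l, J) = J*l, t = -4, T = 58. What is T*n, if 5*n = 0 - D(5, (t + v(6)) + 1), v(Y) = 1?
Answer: 116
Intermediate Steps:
n = 2 (n = (0 - ((-4 + 1) + 1)*5)/5 = (0 - (-3 + 1)*5)/5 = (0 - (-2)*5)/5 = (0 - 1*(-10))/5 = (0 + 10)/5 = (⅕)*10 = 2)
T*n = 58*2 = 116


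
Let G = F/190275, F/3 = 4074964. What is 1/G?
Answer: 63425/4074964 ≈ 0.015565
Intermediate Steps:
F = 12224892 (F = 3*4074964 = 12224892)
G = 4074964/63425 (G = 12224892/190275 = 12224892*(1/190275) = 4074964/63425 ≈ 64.249)
1/G = 1/(4074964/63425) = 63425/4074964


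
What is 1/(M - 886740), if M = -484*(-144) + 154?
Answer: -1/816890 ≈ -1.2242e-6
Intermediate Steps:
M = 69850 (M = 69696 + 154 = 69850)
1/(M - 886740) = 1/(69850 - 886740) = 1/(-816890) = -1/816890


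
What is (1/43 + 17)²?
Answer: 535824/1849 ≈ 289.79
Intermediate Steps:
(1/43 + 17)² = (732/43)² = 535824/1849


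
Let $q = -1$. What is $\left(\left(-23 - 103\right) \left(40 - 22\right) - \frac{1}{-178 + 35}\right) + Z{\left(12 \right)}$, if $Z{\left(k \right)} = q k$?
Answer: $- \frac{326039}{143} \approx -2280.0$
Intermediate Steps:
$Z{\left(k \right)} = - k$
$\left(\left(-23 - 103\right) \left(40 - 22\right) - \frac{1}{-178 + 35}\right) + Z{\left(12 \right)} = \left(\left(-23 - 103\right) \left(40 - 22\right) - \frac{1}{-178 + 35}\right) - 12 = \left(\left(-126\right) 18 - \frac{1}{-143}\right) - 12 = \left(-2268 - - \frac{1}{143}\right) - 12 = \left(-2268 + \frac{1}{143}\right) - 12 = - \frac{324323}{143} - 12 = - \frac{326039}{143}$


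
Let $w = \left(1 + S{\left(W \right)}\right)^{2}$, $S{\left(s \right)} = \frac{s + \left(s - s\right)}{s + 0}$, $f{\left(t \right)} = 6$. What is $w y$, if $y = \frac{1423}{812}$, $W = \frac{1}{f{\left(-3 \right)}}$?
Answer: $\frac{1423}{203} \approx 7.0098$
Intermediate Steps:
$W = \frac{1}{6} \approx 0.16667$
$S{\left(s \right)} = 1$ ($S{\left(s \right)} = \frac{s + 0}{s} = \frac{s}{s} = 1$)
$w = 4$ ($w = \left(1 + 1\right)^{2} = 2^{2} = 4$)
$y = \frac{1423}{812}$ ($y = 1423 \cdot \frac{1}{812} = \frac{1423}{812} \approx 1.7525$)
$w y = 4 \cdot \frac{1423}{812} = \frac{1423}{203}$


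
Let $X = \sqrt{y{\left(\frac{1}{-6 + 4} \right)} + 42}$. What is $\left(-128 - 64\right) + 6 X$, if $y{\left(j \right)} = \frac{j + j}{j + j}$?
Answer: $-192 + 6 \sqrt{43} \approx -152.66$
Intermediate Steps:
$y{\left(j \right)} = 1$ ($y{\left(j \right)} = \frac{2 j}{2 j} = 2 j \frac{1}{2 j} = 1$)
$X = \sqrt{43}$ ($X = \sqrt{1 + 42} = \sqrt{43} \approx 6.5574$)
$\left(-128 - 64\right) + 6 X = \left(-128 - 64\right) + 6 \sqrt{43} = -192 + 6 \sqrt{43}$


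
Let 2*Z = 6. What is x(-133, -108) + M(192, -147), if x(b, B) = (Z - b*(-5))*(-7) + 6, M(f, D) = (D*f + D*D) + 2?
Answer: -1973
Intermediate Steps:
Z = 3 (Z = (½)*6 = 3)
M(f, D) = 2 + D² + D*f (M(f, D) = (D*f + D²) + 2 = (D² + D*f) + 2 = 2 + D² + D*f)
x(b, B) = -15 - 35*b (x(b, B) = (3 - b*(-5))*(-7) + 6 = (3 - (-5)*b)*(-7) + 6 = (3 + 5*b)*(-7) + 6 = (-21 - 35*b) + 6 = -15 - 35*b)
x(-133, -108) + M(192, -147) = (-15 - 35*(-133)) + (2 + (-147)² - 147*192) = (-15 + 4655) + (2 + 21609 - 28224) = 4640 - 6613 = -1973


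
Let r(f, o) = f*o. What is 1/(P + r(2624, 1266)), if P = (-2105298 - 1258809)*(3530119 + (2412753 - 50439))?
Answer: -1/19822771780347 ≈ -5.0447e-14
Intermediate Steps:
P = -19822775102331 (P = -3364107*(3530119 + 2362314) = -3364107*5892433 = -19822775102331)
1/(P + r(2624, 1266)) = 1/(-19822775102331 + 2624*1266) = 1/(-19822775102331 + 3321984) = 1/(-19822771780347) = -1/19822771780347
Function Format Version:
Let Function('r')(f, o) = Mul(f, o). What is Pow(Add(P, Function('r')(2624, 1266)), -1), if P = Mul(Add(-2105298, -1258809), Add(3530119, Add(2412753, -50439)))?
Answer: Rational(-1, 19822771780347) ≈ -5.0447e-14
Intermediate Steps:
P = -19822775102331 (P = Mul(-3364107, Add(3530119, 2362314)) = Mul(-3364107, 5892433) = -19822775102331)
Pow(Add(P, Function('r')(2624, 1266)), -1) = Pow(Add(-19822775102331, Mul(2624, 1266)), -1) = Pow(Add(-19822775102331, 3321984), -1) = Pow(-19822771780347, -1) = Rational(-1, 19822771780347)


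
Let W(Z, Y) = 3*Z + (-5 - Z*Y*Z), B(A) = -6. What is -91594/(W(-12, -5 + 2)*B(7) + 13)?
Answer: 91594/2333 ≈ 39.260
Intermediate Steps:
W(Z, Y) = -5 + 3*Z - Y*Z² (W(Z, Y) = 3*Z + (-5 - Y*Z*Z) = 3*Z + (-5 - Y*Z²) = -5 + 3*Z - Y*Z²)
-91594/(W(-12, -5 + 2)*B(7) + 13) = -91594/((-5 + 3*(-12) - 1*(-5 + 2)*(-12)²)*(-6) + 13) = -91594/((-5 - 36 - 1*(-3)*144)*(-6) + 13) = -91594/((-5 - 36 + 432)*(-6) + 13) = -91594/(391*(-6) + 13) = -91594/(-2346 + 13) = -91594/(-2333) = -91594*(-1/2333) = 91594/2333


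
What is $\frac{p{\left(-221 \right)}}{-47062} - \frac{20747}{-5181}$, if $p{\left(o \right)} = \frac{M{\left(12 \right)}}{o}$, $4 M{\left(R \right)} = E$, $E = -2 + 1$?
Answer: $\frac{863133452395}{215544148248} \approx 4.0044$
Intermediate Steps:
$E = -1$
$M{\left(R \right)} = - \frac{1}{4}$ ($M{\left(R \right)} = \frac{1}{4} \left(-1\right) = - \frac{1}{4}$)
$p{\left(o \right)} = - \frac{1}{4 o}$
$\frac{p{\left(-221 \right)}}{-47062} - \frac{20747}{-5181} = \frac{\left(- \frac{1}{4}\right) \frac{1}{-221}}{-47062} - \frac{20747}{-5181} = \left(- \frac{1}{4}\right) \left(- \frac{1}{221}\right) \left(- \frac{1}{47062}\right) - - \frac{20747}{5181} = \frac{1}{884} \left(- \frac{1}{47062}\right) + \frac{20747}{5181} = - \frac{1}{41602808} + \frac{20747}{5181} = \frac{863133452395}{215544148248}$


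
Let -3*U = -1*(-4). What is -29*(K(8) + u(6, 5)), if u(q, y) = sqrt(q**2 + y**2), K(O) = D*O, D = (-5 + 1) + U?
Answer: 3712/3 - 29*sqrt(61) ≈ 1010.8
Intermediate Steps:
U = -4/3 (U = -(-1)*(-4)/3 = -1/3*4 = -4/3 ≈ -1.3333)
D = -16/3 (D = (-5 + 1) - 4/3 = -4 - 4/3 = -16/3 ≈ -5.3333)
K(O) = -16*O/3
-29*(K(8) + u(6, 5)) = -29*(-16/3*8 + sqrt(6**2 + 5**2)) = -29*(-128/3 + sqrt(36 + 25)) = -29*(-128/3 + sqrt(61)) = 3712/3 - 29*sqrt(61)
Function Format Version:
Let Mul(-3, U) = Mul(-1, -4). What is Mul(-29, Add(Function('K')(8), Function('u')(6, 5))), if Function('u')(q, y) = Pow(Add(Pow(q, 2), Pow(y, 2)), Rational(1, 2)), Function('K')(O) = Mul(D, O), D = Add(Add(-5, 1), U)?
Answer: Add(Rational(3712, 3), Mul(-29, Pow(61, Rational(1, 2)))) ≈ 1010.8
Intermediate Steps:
U = Rational(-4, 3) (U = Mul(Rational(-1, 3), Mul(-1, -4)) = Mul(Rational(-1, 3), 4) = Rational(-4, 3) ≈ -1.3333)
D = Rational(-16, 3) (D = Add(Add(-5, 1), Rational(-4, 3)) = Add(-4, Rational(-4, 3)) = Rational(-16, 3) ≈ -5.3333)
Function('K')(O) = Mul(Rational(-16, 3), O)
Mul(-29, Add(Function('K')(8), Function('u')(6, 5))) = Mul(-29, Add(Mul(Rational(-16, 3), 8), Pow(Add(Pow(6, 2), Pow(5, 2)), Rational(1, 2)))) = Mul(-29, Add(Rational(-128, 3), Pow(Add(36, 25), Rational(1, 2)))) = Mul(-29, Add(Rational(-128, 3), Pow(61, Rational(1, 2)))) = Add(Rational(3712, 3), Mul(-29, Pow(61, Rational(1, 2))))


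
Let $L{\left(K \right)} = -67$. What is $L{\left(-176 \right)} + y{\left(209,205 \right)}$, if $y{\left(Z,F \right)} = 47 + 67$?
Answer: $47$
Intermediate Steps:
$y{\left(Z,F \right)} = 114$
$L{\left(-176 \right)} + y{\left(209,205 \right)} = -67 + 114 = 47$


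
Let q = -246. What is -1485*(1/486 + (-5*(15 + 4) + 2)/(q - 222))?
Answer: -139535/468 ≈ -298.15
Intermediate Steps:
-1485*(1/486 + (-5*(15 + 4) + 2)/(q - 222)) = -1485*(1/486 + (-5*(15 + 4) + 2)/(-246 - 222)) = -1485*(1/486 + (-5*19 + 2)/(-468)) = -1485*(1/486 + (-95 + 2)*(-1/468)) = -1485*(1/486 - 93*(-1/468)) = -1485*(1/486 + 31/156) = -1485*2537/12636 = -139535/468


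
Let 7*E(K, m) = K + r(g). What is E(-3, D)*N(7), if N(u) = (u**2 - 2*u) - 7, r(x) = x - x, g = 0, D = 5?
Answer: -12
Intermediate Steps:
r(x) = 0
N(u) = -7 + u**2 - 2*u
E(K, m) = K/7 (E(K, m) = (K + 0)/7 = K/7)
E(-3, D)*N(7) = ((1/7)*(-3))*(-7 + 7**2 - 2*7) = -3*(-7 + 49 - 14)/7 = -3/7*28 = -12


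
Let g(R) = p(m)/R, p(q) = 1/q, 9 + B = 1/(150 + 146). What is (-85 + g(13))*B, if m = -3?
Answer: 2207627/2886 ≈ 764.94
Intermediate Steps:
B = -2663/296 (B = -9 + 1/(150 + 146) = -9 + 1/296 = -2663/296 ≈ -8.9966)
g(R) = -1/(3*R) (g(R) = 1/((-3)*R) = -1/(3*R))
(-85 + g(13))*B = (-85 - 1/3/13)*(-2663/296) = (-85 - 1/3*1/13)*(-2663/296) = (-85 - 1/39)*(-2663/296) = -3316/39*(-2663/296) = 2207627/2886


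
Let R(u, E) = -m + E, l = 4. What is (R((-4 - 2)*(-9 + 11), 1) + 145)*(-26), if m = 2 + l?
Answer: -3640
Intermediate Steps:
m = 6 (m = 2 + 4 = 6)
R(u, E) = -6 + E (R(u, E) = -1*6 + E = -6 + E)
(R((-4 - 2)*(-9 + 11), 1) + 145)*(-26) = ((-6 + 1) + 145)*(-26) = (-5 + 145)*(-26) = 140*(-26) = -3640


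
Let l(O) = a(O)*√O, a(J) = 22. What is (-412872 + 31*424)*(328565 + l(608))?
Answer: -131336630320 - 35176064*√38 ≈ -1.3155e+11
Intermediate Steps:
l(O) = 22*√O
(-412872 + 31*424)*(328565 + l(608)) = (-412872 + 31*424)*(328565 + 22*√608) = (-412872 + 13144)*(328565 + 22*(4*√38)) = -399728*(328565 + 88*√38) = -131336630320 - 35176064*√38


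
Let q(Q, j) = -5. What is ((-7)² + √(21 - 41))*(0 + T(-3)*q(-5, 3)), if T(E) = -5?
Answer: 1225 + 50*I*√5 ≈ 1225.0 + 111.8*I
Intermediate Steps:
((-7)² + √(21 - 41))*(0 + T(-3)*q(-5, 3)) = ((-7)² + √(21 - 41))*(0 - 5*(-5)) = (49 + √(-20))*(0 + 25) = (49 + 2*I*√5)*25 = 1225 + 50*I*√5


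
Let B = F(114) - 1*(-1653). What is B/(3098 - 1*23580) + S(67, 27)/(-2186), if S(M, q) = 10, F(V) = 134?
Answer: -2055601/22386826 ≈ -0.091822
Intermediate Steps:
B = 1787 (B = 134 - 1*(-1653) = 134 + 1653 = 1787)
B/(3098 - 1*23580) + S(67, 27)/(-2186) = 1787/(3098 - 1*23580) + 10/(-2186) = 1787/(3098 - 23580) + 10*(-1/2186) = 1787/(-20482) - 5/1093 = 1787*(-1/20482) - 5/1093 = -1787/20482 - 5/1093 = -2055601/22386826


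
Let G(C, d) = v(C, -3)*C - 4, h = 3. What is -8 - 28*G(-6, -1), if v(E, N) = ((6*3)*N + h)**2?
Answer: 437072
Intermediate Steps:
v(E, N) = (3 + 18*N)**2 (v(E, N) = ((6*3)*N + 3)**2 = (18*N + 3)**2 = (3 + 18*N)**2)
G(C, d) = -4 + 2601*C (G(C, d) = (9*(1 + 6*(-3))**2)*C - 4 = (9*(1 - 18)**2)*C - 4 = (9*(-17)**2)*C - 4 = (9*289)*C - 4 = 2601*C - 4 = -4 + 2601*C)
-8 - 28*G(-6, -1) = -8 - 28*(-4 + 2601*(-6)) = -8 - 28*(-4 - 15606) = -8 - 28*(-15610) = -8 + 437080 = 437072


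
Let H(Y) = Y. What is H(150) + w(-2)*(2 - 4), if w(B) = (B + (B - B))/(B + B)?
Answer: 149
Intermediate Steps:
w(B) = 1/2 (w(B) = (B + 0)/((2*B)) = B*(1/(2*B)) = 1/2)
H(150) + w(-2)*(2 - 4) = 150 + (2 - 4)/2 = 150 + (1/2)*(-2) = 150 - 1 = 149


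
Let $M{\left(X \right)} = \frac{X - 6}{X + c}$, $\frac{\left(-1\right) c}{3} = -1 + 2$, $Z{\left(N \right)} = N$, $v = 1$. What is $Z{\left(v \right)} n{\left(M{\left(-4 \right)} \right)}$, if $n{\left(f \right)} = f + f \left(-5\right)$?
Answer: $- \frac{40}{7} \approx -5.7143$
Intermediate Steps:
$c = -3$ ($c = - 3 \left(-1 + 2\right) = \left(-3\right) 1 = -3$)
$M{\left(X \right)} = \frac{-6 + X}{-3 + X}$ ($M{\left(X \right)} = \frac{X - 6}{X - 3} = \frac{-6 + X}{-3 + X}$)
$n{\left(f \right)} = - 4 f$ ($n{\left(f \right)} = f - 5 f = - 4 f$)
$Z{\left(v \right)} n{\left(M{\left(-4 \right)} \right)} = 1 \left(- 4 \frac{-6 - 4}{-3 - 4}\right) = 1 \left(- 4 \frac{1}{-7} \left(-10\right)\right) = 1 \left(- 4 \left(\left(- \frac{1}{7}\right) \left(-10\right)\right)\right) = 1 \left(\left(-4\right) \frac{10}{7}\right) = 1 \left(- \frac{40}{7}\right) = - \frac{40}{7}$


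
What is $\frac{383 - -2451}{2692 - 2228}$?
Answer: $\frac{1417}{232} \approx 6.1078$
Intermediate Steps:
$\frac{383 - -2451}{2692 - 2228} = \frac{383 + 2451}{464} = 2834 \cdot \frac{1}{464} = \frac{1417}{232}$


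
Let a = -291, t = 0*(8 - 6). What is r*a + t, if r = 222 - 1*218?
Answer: -1164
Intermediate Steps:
t = 0 (t = 0*2 = 0)
r = 4 (r = 222 - 218 = 4)
r*a + t = 4*(-291) + 0 = -1164 + 0 = -1164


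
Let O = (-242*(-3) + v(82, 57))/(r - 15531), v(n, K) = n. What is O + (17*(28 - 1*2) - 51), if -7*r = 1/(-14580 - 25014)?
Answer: 1682851547063/4304540897 ≈ 390.95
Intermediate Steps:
r = 1/277158 (r = -1/(7*(-14580 - 25014)) = -⅐/(-39594) = -⅐*(-1/39594) = 1/277158 ≈ 3.6080e-6)
O = -223943664/4304540897 (O = (-242*(-3) + 82)/(1/277158 - 15531) = (726 + 82)/(-4304540897/277158) = 808*(-277158/4304540897) = -223943664/4304540897 ≈ -0.052025)
O + (17*(28 - 1*2) - 51) = -223943664/4304540897 + (17*(28 - 1*2) - 51) = -223943664/4304540897 + (17*(28 - 2) - 51) = -223943664/4304540897 + (17*26 - 51) = -223943664/4304540897 + (442 - 51) = -223943664/4304540897 + 391 = 1682851547063/4304540897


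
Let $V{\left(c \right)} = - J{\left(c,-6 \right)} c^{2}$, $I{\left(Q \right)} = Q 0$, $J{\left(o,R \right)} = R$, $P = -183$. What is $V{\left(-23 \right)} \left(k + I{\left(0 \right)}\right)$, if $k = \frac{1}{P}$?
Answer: $- \frac{1058}{61} \approx -17.344$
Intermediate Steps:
$I{\left(Q \right)} = 0$
$k = - \frac{1}{183}$ ($k = \frac{1}{-183} = - \frac{1}{183} \approx -0.0054645$)
$V{\left(c \right)} = 6 c^{2}$ ($V{\left(c \right)} = - \left(-6\right) c^{2} = 6 c^{2}$)
$V{\left(-23 \right)} \left(k + I{\left(0 \right)}\right) = 6 \left(-23\right)^{2} \left(- \frac{1}{183} + 0\right) = 6 \cdot 529 \left(- \frac{1}{183}\right) = 3174 \left(- \frac{1}{183}\right) = - \frac{1058}{61}$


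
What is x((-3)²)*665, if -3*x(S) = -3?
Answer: 665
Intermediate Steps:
x(S) = 1 (x(S) = -⅓*(-3) = 1)
x((-3)²)*665 = 1*665 = 665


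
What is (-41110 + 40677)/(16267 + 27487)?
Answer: -433/43754 ≈ -0.0098962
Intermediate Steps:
(-41110 + 40677)/(16267 + 27487) = -433/43754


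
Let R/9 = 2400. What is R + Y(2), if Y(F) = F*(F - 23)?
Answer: 21558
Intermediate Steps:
Y(F) = F*(-23 + F)
R = 21600 (R = 9*2400 = 21600)
R + Y(2) = 21600 + 2*(-23 + 2) = 21600 + 2*(-21) = 21600 - 42 = 21558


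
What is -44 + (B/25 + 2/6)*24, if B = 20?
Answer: -84/5 ≈ -16.800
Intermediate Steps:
-44 + (B/25 + 2/6)*24 = -44 + (20/25 + 2/6)*24 = -44 + (20*(1/25) + 2*(⅙))*24 = -44 + (⅘ + ⅓)*24 = -44 + (17/15)*24 = -44 + 136/5 = -84/5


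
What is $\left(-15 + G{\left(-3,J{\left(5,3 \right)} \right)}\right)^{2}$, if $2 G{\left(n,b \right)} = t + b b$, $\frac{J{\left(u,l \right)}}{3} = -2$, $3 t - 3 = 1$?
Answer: $\frac{121}{9} \approx 13.444$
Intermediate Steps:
$t = \frac{4}{3}$ ($t = 1 + \frac{1}{3} \cdot 1 = 1 + \frac{1}{3} = \frac{4}{3} \approx 1.3333$)
$J{\left(u,l \right)} = -6$ ($J{\left(u,l \right)} = 3 \left(-2\right) = -6$)
$G{\left(n,b \right)} = \frac{2}{3} + \frac{b^{2}}{2}$ ($G{\left(n,b \right)} = \frac{\frac{4}{3} + b b}{2} = \frac{\frac{4}{3} + b^{2}}{2} = \frac{2}{3} + \frac{b^{2}}{2}$)
$\left(-15 + G{\left(-3,J{\left(5,3 \right)} \right)}\right)^{2} = \left(-15 + \left(\frac{2}{3} + \frac{\left(-6\right)^{2}}{2}\right)\right)^{2} = \left(-15 + \left(\frac{2}{3} + \frac{1}{2} \cdot 36\right)\right)^{2} = \left(-15 + \left(\frac{2}{3} + 18\right)\right)^{2} = \left(-15 + \frac{56}{3}\right)^{2} = \left(\frac{11}{3}\right)^{2} = \frac{121}{9}$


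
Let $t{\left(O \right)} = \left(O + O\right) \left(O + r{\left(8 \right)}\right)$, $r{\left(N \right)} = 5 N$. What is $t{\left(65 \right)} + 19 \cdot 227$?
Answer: $17963$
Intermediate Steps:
$t{\left(O \right)} = 2 O \left(40 + O\right)$ ($t{\left(O \right)} = \left(O + O\right) \left(O + 5 \cdot 8\right) = 2 O \left(O + 40\right) = 2 O \left(40 + O\right)$)
$t{\left(65 \right)} + 19 \cdot 227 = 2 \cdot 65 \left(40 + 65\right) + 19 \cdot 227 = 2 \cdot 65 \cdot 105 + 4313 = 13650 + 4313 = 17963$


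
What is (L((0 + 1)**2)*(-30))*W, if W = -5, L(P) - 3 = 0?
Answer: 450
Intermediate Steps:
L(P) = 3 (L(P) = 3 + 0 = 3)
(L((0 + 1)**2)*(-30))*W = (3*(-30))*(-5) = -90*(-5) = 450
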